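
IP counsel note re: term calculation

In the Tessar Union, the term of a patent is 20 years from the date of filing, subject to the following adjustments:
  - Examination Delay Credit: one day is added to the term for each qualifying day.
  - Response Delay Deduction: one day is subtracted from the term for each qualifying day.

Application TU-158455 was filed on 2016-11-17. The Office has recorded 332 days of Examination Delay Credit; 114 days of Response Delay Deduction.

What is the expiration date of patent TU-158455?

Base term: filing date + 20 years → 17 November 2036.
Examination Delay Credit: +332 days → 15 October 2037.
Response Delay Deduction: −114 days → 23 June 2037.

2037-06-23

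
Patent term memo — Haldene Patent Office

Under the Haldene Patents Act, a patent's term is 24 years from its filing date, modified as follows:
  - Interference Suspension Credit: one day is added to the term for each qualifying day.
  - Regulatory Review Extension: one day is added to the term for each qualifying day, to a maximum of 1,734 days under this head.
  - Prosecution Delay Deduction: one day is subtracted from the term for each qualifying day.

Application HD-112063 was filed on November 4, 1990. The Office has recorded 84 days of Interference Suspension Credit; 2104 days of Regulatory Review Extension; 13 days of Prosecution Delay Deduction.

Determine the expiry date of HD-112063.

Base term: filing date + 24 years → 4 November 2014.
Interference Suspension Credit: +84 days → 27 January 2015.
Regulatory Review Extension: 2104 days claimed exceeds the 1734-day cap, so +1734 days → 27 October 2019.
Prosecution Delay Deduction: −13 days → 14 October 2019.

October 14, 2019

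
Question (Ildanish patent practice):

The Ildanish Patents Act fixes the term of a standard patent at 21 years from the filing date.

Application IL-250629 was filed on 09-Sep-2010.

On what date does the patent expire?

Filing date + 21 years → 9 September 2031.

2031-09-09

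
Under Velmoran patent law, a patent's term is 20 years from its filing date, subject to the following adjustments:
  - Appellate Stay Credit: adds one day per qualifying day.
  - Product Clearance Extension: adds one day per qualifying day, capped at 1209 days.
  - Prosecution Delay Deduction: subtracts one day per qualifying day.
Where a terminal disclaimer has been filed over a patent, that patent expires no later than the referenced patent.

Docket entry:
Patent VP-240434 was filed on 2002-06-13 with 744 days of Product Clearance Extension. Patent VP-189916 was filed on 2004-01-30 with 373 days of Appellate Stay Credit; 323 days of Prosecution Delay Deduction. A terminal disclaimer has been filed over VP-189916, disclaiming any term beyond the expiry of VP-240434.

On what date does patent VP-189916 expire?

2024-03-20

Natural term of VP-189916:
  Base: filing + 20 years → 30 January 2024.
  Appellate Stay Credit: +373 days → 6 February 2025.
  Prosecution Delay Deduction: −323 days → 20 March 2024.
Expiry of referenced patent VP-240434:
  Base: filing + 20 years → 13 June 2022.
  Product Clearance Extension: 744 days (within the 1209-day cap) → +744 days → 26 June 2024.
Terminal disclaimer: VP-189916 expires on the earlier of 20 March 2024 and 26 June 2024.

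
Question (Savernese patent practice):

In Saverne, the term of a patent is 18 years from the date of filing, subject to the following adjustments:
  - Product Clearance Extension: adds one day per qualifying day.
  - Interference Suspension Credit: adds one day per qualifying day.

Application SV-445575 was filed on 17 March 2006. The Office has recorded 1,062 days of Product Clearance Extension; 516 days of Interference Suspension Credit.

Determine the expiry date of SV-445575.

Base term: filing date + 18 years → 17 March 2024.
Product Clearance Extension: +1062 days → 12 February 2027.
Interference Suspension Credit: +516 days → 12 July 2028.

2028-07-12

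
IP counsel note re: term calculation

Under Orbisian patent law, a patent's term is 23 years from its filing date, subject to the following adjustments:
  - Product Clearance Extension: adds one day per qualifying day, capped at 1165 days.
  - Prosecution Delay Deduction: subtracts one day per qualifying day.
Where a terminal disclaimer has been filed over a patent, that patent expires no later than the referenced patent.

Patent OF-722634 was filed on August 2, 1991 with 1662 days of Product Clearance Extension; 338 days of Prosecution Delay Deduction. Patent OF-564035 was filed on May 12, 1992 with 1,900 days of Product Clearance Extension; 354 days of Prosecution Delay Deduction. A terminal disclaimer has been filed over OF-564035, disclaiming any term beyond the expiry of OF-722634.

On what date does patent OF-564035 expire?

2016-11-06

Natural term of OF-564035:
  Base: filing + 23 years → 12 May 2015.
  Product Clearance Extension: 1900 days claimed exceeds the 1165-day cap, so +1165 days → 20 July 2018.
  Prosecution Delay Deduction: −354 days → 31 July 2017.
Expiry of referenced patent OF-722634:
  Base: filing + 23 years → 2 August 2014.
  Product Clearance Extension: 1662 days claimed exceeds the 1165-day cap, so +1165 days → 10 October 2017.
  Prosecution Delay Deduction: −338 days → 6 November 2016.
Terminal disclaimer: OF-564035 expires on the earlier of 31 July 2017 and 6 November 2016.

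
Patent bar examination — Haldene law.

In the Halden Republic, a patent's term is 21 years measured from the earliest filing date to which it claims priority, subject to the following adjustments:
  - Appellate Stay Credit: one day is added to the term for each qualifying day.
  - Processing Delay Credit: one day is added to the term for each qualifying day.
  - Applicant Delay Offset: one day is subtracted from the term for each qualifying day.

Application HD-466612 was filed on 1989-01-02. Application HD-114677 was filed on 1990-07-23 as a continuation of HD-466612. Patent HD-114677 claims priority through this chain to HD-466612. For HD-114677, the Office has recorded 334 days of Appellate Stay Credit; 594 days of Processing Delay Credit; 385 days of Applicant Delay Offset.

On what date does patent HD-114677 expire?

June 29, 2011

Earliest priority filing: 2 January 1989.
Base term: 2 January 1989 + 21 years → 2 January 2010.
Appellate Stay Credit: +334 days → 2 December 2010.
Processing Delay Credit: +594 days → 18 July 2012.
Applicant Delay Offset: −385 days → 29 June 2011.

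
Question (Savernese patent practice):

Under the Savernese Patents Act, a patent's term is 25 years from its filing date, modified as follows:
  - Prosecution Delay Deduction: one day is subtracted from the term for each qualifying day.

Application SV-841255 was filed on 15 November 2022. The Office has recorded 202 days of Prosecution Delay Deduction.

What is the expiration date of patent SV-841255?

2047-04-27

Base term: filing date + 25 years → 15 November 2047.
Prosecution Delay Deduction: −202 days → 27 April 2047.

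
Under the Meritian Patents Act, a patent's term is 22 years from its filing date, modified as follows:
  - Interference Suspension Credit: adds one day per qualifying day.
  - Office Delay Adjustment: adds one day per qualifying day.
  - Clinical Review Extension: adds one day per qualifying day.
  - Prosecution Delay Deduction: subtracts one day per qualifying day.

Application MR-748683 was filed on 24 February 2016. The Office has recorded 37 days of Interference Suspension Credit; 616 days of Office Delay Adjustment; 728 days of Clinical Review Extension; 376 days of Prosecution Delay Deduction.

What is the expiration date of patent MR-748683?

Base term: filing date + 22 years → 24 February 2038.
Interference Suspension Credit: +37 days → 2 April 2038.
Office Delay Adjustment: +616 days → 9 December 2039.
Clinical Review Extension: +728 days → 6 December 2041.
Prosecution Delay Deduction: −376 days → 25 November 2040.

November 25, 2040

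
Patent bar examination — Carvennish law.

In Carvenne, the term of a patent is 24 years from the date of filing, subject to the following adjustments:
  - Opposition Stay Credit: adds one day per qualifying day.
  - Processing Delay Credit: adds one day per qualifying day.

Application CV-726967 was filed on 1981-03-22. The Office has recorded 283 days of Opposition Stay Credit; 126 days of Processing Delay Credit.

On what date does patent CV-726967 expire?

Base term: filing date + 24 years → 22 March 2005.
Opposition Stay Credit: +283 days → 30 December 2005.
Processing Delay Credit: +126 days → 5 May 2006.

2006-05-05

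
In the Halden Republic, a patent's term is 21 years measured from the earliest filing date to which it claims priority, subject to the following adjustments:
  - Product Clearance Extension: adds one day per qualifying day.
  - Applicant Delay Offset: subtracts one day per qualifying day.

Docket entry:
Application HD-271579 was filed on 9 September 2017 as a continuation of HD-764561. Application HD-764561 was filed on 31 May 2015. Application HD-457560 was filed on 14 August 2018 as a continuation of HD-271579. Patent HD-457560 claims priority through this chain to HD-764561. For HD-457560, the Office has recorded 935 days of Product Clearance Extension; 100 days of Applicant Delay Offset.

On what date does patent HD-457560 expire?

September 13, 2038

Earliest priority filing: 31 May 2015.
Base term: 31 May 2015 + 21 years → 31 May 2036.
Product Clearance Extension: +935 days → 22 December 2038.
Applicant Delay Offset: −100 days → 13 September 2038.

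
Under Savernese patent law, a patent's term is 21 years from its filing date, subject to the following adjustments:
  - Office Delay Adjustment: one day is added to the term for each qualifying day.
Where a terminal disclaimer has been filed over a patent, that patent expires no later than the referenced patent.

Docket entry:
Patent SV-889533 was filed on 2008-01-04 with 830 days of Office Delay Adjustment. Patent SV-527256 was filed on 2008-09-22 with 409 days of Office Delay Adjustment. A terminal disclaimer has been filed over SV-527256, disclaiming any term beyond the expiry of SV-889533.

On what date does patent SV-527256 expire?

November 5, 2030

Natural term of SV-527256:
  Base: filing + 21 years → 22 September 2029.
  Office Delay Adjustment: +409 days → 5 November 2030.
Expiry of referenced patent SV-889533:
  Base: filing + 21 years → 4 January 2029.
  Office Delay Adjustment: +830 days → 14 April 2031.
Terminal disclaimer: SV-527256 expires on the earlier of 5 November 2030 and 14 April 2031.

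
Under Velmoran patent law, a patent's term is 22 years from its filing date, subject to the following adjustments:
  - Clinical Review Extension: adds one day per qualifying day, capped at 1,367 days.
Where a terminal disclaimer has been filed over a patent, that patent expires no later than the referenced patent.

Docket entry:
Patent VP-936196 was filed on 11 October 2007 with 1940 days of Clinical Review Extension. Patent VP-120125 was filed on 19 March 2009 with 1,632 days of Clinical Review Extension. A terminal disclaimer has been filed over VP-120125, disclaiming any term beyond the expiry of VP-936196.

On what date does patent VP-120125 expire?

Natural term of VP-120125:
  Base: filing + 22 years → 19 March 2031.
  Clinical Review Extension: 1632 days claimed exceeds the 1367-day cap, so +1367 days → 15 December 2034.
Expiry of referenced patent VP-936196:
  Base: filing + 22 years → 11 October 2029.
  Clinical Review Extension: 1940 days claimed exceeds the 1367-day cap, so +1367 days → 9 July 2033.
Terminal disclaimer: VP-120125 expires on the earlier of 15 December 2034 and 9 July 2033.

July 9, 2033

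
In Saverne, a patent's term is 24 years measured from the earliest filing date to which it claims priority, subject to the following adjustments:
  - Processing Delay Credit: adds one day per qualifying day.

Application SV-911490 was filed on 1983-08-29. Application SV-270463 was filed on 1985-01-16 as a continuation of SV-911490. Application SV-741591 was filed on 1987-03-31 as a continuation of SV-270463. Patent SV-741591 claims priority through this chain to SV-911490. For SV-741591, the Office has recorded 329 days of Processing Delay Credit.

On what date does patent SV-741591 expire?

July 23, 2008

Earliest priority filing: 29 August 1983.
Base term: 29 August 1983 + 24 years → 29 August 2007.
Processing Delay Credit: +329 days → 23 July 2008.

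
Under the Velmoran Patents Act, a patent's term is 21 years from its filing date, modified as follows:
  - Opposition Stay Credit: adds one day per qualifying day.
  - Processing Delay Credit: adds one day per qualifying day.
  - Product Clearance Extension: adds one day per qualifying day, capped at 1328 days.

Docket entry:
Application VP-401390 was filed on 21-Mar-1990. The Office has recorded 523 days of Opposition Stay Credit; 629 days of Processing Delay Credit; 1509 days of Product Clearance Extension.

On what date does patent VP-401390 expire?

Base term: filing date + 21 years → 21 March 2011.
Opposition Stay Credit: +523 days → 25 August 2012.
Processing Delay Credit: +629 days → 16 May 2014.
Product Clearance Extension: 1509 days claimed exceeds the 1328-day cap, so +1328 days → 3 January 2018.

January 3, 2018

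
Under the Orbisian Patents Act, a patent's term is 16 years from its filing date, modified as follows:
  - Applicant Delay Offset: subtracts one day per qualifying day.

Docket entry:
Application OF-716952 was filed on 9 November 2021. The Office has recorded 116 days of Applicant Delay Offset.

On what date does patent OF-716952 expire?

Base term: filing date + 16 years → 9 November 2037.
Applicant Delay Offset: −116 days → 16 July 2037.

2037-07-16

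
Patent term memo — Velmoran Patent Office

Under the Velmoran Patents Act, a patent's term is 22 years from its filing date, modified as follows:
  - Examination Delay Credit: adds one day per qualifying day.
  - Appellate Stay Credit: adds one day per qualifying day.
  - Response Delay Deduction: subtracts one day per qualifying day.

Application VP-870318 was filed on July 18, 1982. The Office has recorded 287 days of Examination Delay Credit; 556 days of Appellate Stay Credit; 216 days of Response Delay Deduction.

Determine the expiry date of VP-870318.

2006-04-06

Base term: filing date + 22 years → 18 July 2004.
Examination Delay Credit: +287 days → 1 May 2005.
Appellate Stay Credit: +556 days → 8 November 2006.
Response Delay Deduction: −216 days → 6 April 2006.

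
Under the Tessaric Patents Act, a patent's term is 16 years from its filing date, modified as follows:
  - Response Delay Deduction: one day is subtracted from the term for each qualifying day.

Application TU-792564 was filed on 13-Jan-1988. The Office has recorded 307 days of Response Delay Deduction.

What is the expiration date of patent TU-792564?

2003-03-12

Base term: filing date + 16 years → 13 January 2004.
Response Delay Deduction: −307 days → 12 March 2003.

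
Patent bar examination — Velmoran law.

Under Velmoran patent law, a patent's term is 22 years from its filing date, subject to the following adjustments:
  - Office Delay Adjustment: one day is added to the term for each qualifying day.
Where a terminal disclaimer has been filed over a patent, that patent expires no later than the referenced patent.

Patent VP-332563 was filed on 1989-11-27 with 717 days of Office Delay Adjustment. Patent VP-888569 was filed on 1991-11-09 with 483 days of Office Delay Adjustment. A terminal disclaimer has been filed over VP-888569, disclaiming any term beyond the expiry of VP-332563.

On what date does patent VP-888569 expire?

Natural term of VP-888569:
  Base: filing + 22 years → 9 November 2013.
  Office Delay Adjustment: +483 days → 7 March 2015.
Expiry of referenced patent VP-332563:
  Base: filing + 22 years → 27 November 2011.
  Office Delay Adjustment: +717 days → 13 November 2013.
Terminal disclaimer: VP-888569 expires on the earlier of 7 March 2015 and 13 November 2013.

November 13, 2013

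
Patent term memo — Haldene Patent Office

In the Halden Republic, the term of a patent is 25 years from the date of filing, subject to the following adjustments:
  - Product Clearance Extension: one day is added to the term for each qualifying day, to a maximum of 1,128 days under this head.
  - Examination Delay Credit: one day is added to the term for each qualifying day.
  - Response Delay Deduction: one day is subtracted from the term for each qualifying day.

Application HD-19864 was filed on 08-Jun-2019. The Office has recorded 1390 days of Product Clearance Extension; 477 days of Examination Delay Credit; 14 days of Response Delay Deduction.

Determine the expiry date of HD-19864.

Base term: filing date + 25 years → 8 June 2044.
Product Clearance Extension: 1390 days claimed exceeds the 1128-day cap, so +1128 days → 11 July 2047.
Examination Delay Credit: +477 days → 30 October 2048.
Response Delay Deduction: −14 days → 16 October 2048.

October 16, 2048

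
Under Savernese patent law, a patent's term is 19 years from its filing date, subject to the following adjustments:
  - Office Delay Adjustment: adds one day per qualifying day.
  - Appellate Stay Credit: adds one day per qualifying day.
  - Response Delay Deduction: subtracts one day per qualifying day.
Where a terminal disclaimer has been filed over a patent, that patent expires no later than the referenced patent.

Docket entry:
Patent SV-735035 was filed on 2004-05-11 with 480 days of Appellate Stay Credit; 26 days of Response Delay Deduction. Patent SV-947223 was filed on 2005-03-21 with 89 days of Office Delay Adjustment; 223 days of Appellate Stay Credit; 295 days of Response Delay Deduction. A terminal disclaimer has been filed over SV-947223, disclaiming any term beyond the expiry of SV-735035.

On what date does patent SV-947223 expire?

April 7, 2024

Natural term of SV-947223:
  Base: filing + 19 years → 21 March 2024.
  Office Delay Adjustment: +89 days → 18 June 2024.
  Appellate Stay Credit: +223 days → 27 January 2025.
  Response Delay Deduction: −295 days → 7 April 2024.
Expiry of referenced patent SV-735035:
  Base: filing + 19 years → 11 May 2023.
  Appellate Stay Credit: +480 days → 2 September 2024.
  Response Delay Deduction: −26 days → 7 August 2024.
Terminal disclaimer: SV-947223 expires on the earlier of 7 April 2024 and 7 August 2024.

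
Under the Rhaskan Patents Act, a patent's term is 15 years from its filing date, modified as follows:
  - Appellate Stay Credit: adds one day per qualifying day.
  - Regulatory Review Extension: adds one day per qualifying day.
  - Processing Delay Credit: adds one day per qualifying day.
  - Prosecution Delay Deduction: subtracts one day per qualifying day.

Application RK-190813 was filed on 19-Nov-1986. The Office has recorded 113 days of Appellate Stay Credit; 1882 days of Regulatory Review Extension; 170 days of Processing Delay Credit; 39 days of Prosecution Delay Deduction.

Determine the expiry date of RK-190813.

Base term: filing date + 15 years → 19 November 2001.
Appellate Stay Credit: +113 days → 12 March 2002.
Regulatory Review Extension: +1882 days → 7 May 2007.
Processing Delay Credit: +170 days → 24 October 2007.
Prosecution Delay Deduction: −39 days → 15 September 2007.

2007-09-15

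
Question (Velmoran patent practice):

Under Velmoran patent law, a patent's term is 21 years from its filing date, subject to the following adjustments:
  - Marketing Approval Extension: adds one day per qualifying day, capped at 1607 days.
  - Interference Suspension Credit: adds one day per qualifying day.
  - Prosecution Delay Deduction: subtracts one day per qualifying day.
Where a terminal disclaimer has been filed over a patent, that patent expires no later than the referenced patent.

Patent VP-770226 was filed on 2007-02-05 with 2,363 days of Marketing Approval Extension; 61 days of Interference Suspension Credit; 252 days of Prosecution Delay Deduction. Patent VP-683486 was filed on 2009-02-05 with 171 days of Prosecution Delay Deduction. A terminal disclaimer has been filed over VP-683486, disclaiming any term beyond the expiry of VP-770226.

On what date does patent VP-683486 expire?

Natural term of VP-683486:
  Base: filing + 21 years → 5 February 2030.
  Prosecution Delay Deduction: −171 days → 18 August 2029.
Expiry of referenced patent VP-770226:
  Base: filing + 21 years → 5 February 2028.
  Marketing Approval Extension: 2363 days claimed exceeds the 1607-day cap, so +1607 days → 30 June 2032.
  Interference Suspension Credit: +61 days → 30 August 2032.
  Prosecution Delay Deduction: −252 days → 22 December 2031.
Terminal disclaimer: VP-683486 expires on the earlier of 18 August 2029 and 22 December 2031.

2029-08-18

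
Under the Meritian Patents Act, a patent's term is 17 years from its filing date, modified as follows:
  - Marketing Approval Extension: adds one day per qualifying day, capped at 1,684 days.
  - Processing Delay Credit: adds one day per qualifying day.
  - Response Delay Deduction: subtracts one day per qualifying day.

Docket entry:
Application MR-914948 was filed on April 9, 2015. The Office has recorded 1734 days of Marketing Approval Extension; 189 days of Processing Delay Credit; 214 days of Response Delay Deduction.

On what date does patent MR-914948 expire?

Base term: filing date + 17 years → 9 April 2032.
Marketing Approval Extension: 1734 days claimed exceeds the 1684-day cap, so +1684 days → 18 November 2036.
Processing Delay Credit: +189 days → 26 May 2037.
Response Delay Deduction: −214 days → 24 October 2036.

2036-10-24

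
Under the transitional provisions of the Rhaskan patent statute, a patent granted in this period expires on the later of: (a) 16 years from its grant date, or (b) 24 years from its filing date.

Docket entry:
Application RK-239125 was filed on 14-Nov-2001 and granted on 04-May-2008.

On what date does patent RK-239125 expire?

(a) grant + 16 years → 4 May 2024.
(b) filing + 24 years → 14 November 2025.
Later of the two: 14 November 2025.

November 14, 2025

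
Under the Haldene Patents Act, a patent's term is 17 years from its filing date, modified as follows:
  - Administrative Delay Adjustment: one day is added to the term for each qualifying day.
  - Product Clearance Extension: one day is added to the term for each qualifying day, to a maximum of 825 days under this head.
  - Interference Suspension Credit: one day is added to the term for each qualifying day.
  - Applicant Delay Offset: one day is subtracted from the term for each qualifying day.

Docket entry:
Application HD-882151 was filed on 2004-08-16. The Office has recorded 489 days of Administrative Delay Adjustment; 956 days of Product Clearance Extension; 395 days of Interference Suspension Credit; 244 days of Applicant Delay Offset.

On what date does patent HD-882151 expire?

August 20, 2025

Base term: filing date + 17 years → 16 August 2021.
Administrative Delay Adjustment: +489 days → 18 December 2022.
Product Clearance Extension: 956 days claimed exceeds the 825-day cap, so +825 days → 22 March 2025.
Interference Suspension Credit: +395 days → 21 April 2026.
Applicant Delay Offset: −244 days → 20 August 2025.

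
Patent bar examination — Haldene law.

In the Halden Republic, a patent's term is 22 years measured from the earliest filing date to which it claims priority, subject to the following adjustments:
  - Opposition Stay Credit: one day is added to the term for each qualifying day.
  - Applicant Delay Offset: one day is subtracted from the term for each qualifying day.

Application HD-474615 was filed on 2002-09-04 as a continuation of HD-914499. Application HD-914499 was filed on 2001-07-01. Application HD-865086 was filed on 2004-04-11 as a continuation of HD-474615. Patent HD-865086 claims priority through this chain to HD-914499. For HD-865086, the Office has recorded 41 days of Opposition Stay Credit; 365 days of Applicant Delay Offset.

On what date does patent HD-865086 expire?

2022-08-11

Earliest priority filing: 1 July 2001.
Base term: 1 July 2001 + 22 years → 1 July 2023.
Opposition Stay Credit: +41 days → 11 August 2023.
Applicant Delay Offset: −365 days → 11 August 2022.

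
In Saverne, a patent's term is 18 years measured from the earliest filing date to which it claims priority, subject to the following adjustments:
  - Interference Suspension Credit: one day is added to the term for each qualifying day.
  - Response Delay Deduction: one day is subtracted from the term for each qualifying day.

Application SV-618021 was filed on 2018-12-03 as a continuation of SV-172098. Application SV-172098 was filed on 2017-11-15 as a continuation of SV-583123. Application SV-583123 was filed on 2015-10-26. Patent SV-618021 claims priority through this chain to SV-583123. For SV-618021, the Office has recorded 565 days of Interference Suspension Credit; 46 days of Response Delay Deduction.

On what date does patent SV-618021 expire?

March 29, 2035

Earliest priority filing: 26 October 2015.
Base term: 26 October 2015 + 18 years → 26 October 2033.
Interference Suspension Credit: +565 days → 14 May 2035.
Response Delay Deduction: −46 days → 29 March 2035.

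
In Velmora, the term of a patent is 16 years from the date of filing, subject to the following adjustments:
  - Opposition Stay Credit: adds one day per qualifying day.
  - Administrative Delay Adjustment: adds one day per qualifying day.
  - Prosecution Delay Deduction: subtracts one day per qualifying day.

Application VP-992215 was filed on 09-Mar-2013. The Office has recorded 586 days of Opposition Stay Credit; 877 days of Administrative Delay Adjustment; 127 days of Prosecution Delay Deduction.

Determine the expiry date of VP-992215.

2032-11-04

Base term: filing date + 16 years → 9 March 2029.
Opposition Stay Credit: +586 days → 16 October 2030.
Administrative Delay Adjustment: +877 days → 11 March 2033.
Prosecution Delay Deduction: −127 days → 4 November 2032.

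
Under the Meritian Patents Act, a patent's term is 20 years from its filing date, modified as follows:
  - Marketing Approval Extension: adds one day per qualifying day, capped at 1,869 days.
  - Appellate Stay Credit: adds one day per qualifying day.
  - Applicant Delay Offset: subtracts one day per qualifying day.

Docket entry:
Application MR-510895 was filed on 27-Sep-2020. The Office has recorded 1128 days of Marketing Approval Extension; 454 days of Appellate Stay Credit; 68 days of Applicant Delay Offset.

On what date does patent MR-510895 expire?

2044-11-19

Base term: filing date + 20 years → 27 September 2040.
Marketing Approval Extension: 1128 days (within the 1869-day cap) → +1128 days → 30 October 2043.
Appellate Stay Credit: +454 days → 26 January 2045.
Applicant Delay Offset: −68 days → 19 November 2044.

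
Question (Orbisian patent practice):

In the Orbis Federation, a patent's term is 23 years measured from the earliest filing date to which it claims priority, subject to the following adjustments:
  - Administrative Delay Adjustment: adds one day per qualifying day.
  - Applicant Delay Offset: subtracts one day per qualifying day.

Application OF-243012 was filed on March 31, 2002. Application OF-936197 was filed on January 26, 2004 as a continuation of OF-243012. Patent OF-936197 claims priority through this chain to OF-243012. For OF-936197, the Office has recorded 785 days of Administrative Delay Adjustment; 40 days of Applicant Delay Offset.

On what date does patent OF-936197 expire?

April 15, 2027

Earliest priority filing: 31 March 2002.
Base term: 31 March 2002 + 23 years → 31 March 2025.
Administrative Delay Adjustment: +785 days → 25 May 2027.
Applicant Delay Offset: −40 days → 15 April 2027.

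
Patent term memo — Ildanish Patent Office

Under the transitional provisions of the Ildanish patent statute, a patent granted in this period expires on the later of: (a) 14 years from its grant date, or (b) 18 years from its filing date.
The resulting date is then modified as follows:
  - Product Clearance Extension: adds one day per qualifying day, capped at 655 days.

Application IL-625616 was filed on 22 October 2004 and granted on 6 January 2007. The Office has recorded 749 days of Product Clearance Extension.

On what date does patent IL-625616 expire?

(a) grant + 14 years → 6 January 2021.
(b) filing + 18 years → 22 October 2022.
Later of the two: 22 October 2022.
Product Clearance Extension: 749 days claimed exceeds the 655-day cap, so +655 days → 7 August 2024.

August 7, 2024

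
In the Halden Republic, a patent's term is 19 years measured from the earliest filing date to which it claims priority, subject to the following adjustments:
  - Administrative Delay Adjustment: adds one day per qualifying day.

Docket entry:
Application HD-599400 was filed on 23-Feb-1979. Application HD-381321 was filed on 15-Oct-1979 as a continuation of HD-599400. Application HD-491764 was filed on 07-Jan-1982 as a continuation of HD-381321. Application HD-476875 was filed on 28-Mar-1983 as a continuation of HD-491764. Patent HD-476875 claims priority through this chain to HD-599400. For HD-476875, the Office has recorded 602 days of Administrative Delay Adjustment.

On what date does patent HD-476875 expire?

Earliest priority filing: 23 February 1979.
Base term: 23 February 1979 + 19 years → 23 February 1998.
Administrative Delay Adjustment: +602 days → 18 October 1999.

1999-10-18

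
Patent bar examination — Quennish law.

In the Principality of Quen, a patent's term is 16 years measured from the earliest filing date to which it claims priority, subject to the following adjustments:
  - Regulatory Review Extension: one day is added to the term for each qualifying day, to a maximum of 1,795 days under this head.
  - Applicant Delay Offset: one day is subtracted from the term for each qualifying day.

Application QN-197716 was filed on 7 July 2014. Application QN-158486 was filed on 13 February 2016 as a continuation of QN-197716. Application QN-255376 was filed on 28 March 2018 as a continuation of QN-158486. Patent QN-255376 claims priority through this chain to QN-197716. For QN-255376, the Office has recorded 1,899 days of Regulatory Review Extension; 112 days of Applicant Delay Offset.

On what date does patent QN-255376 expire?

February 14, 2035

Earliest priority filing: 7 July 2014.
Base term: 7 July 2014 + 16 years → 7 July 2030.
Regulatory Review Extension: 1899 days claimed exceeds the 1795-day cap, so +1795 days → 6 June 2035.
Applicant Delay Offset: −112 days → 14 February 2035.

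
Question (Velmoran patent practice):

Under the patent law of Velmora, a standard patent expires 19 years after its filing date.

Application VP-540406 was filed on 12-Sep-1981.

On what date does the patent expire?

2000-09-12

Filing date + 19 years → 12 September 2000.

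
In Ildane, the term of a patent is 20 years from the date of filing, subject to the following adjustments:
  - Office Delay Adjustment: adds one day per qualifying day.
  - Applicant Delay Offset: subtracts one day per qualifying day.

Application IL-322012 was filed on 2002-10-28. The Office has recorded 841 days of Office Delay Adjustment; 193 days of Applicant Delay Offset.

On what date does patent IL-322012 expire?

2024-08-06

Base term: filing date + 20 years → 28 October 2022.
Office Delay Adjustment: +841 days → 15 February 2025.
Applicant Delay Offset: −193 days → 6 August 2024.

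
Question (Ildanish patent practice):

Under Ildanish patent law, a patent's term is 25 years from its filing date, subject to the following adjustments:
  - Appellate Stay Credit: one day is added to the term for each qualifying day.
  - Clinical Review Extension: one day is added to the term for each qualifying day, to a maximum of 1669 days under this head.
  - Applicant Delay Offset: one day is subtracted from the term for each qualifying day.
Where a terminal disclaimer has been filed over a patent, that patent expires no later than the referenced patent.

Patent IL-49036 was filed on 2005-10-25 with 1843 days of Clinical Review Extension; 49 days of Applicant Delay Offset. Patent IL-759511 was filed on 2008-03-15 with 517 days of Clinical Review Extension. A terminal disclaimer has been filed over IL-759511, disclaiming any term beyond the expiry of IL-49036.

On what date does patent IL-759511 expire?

2034-08-14

Natural term of IL-759511:
  Base: filing + 25 years → 15 March 2033.
  Clinical Review Extension: 517 days (within the 1669-day cap) → +517 days → 14 August 2034.
Expiry of referenced patent IL-49036:
  Base: filing + 25 years → 25 October 2030.
  Clinical Review Extension: 1843 days claimed exceeds the 1669-day cap, so +1669 days → 21 May 2035.
  Applicant Delay Offset: −49 days → 2 April 2035.
Terminal disclaimer: IL-759511 expires on the earlier of 14 August 2034 and 2 April 2035.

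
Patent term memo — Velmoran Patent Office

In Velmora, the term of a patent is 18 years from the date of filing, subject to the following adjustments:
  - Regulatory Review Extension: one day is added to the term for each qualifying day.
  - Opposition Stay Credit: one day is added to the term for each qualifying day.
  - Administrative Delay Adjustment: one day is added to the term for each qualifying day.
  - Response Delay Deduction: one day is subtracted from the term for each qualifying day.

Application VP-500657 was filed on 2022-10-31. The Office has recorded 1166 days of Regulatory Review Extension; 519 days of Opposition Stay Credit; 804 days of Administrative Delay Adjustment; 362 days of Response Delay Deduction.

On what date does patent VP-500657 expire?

August 28, 2046

Base term: filing date + 18 years → 31 October 2040.
Regulatory Review Extension: +1166 days → 10 January 2044.
Opposition Stay Credit: +519 days → 12 June 2045.
Administrative Delay Adjustment: +804 days → 25 August 2047.
Response Delay Deduction: −362 days → 28 August 2046.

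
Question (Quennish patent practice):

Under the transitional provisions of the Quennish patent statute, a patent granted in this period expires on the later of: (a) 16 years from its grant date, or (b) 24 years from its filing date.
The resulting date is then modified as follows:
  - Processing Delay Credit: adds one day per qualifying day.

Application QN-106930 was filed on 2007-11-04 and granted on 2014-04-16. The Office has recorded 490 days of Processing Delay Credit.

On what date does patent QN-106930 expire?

(a) grant + 16 years → 16 April 2030.
(b) filing + 24 years → 4 November 2031.
Later of the two: 4 November 2031.
Processing Delay Credit: +490 days → 8 March 2033.

March 8, 2033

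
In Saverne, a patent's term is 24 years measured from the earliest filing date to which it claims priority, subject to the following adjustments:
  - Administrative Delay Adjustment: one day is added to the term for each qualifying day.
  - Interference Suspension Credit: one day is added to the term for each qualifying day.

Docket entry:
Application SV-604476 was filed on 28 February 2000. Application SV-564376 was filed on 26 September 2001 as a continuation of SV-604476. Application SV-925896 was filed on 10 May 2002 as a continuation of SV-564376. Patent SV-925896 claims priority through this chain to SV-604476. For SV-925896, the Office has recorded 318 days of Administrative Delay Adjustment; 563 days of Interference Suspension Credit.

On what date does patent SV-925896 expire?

Earliest priority filing: 28 February 2000.
Base term: 28 February 2000 + 24 years → 28 February 2024.
Administrative Delay Adjustment: +318 days → 11 January 2025.
Interference Suspension Credit: +563 days → 28 July 2026.

July 28, 2026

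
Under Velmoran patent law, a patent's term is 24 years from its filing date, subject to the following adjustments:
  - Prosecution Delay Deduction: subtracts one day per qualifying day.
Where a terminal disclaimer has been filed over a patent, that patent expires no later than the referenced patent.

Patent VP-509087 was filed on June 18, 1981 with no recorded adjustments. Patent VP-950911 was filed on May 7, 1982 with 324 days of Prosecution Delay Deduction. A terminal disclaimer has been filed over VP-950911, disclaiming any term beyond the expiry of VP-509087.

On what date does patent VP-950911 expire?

June 17, 2005

Natural term of VP-950911:
  Base: filing + 24 years → 7 May 2006.
  Prosecution Delay Deduction: −324 days → 17 June 2005.
Expiry of referenced patent VP-509087:
  Base: filing + 24 years → 18 June 2005.
Terminal disclaimer: VP-950911 expires on the earlier of 17 June 2005 and 18 June 2005.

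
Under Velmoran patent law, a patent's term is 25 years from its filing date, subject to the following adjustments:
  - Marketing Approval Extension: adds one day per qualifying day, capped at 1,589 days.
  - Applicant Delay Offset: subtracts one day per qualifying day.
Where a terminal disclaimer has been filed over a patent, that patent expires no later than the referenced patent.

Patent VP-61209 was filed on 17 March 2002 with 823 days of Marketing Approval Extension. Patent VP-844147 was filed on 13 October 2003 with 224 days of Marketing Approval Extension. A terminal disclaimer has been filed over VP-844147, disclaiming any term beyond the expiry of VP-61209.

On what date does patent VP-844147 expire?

Natural term of VP-844147:
  Base: filing + 25 years → 13 October 2028.
  Marketing Approval Extension: 224 days (within the 1589-day cap) → +224 days → 25 May 2029.
Expiry of referenced patent VP-61209:
  Base: filing + 25 years → 17 March 2027.
  Marketing Approval Extension: 823 days (within the 1589-day cap) → +823 days → 17 June 2029.
Terminal disclaimer: VP-844147 expires on the earlier of 25 May 2029 and 17 June 2029.

2029-05-25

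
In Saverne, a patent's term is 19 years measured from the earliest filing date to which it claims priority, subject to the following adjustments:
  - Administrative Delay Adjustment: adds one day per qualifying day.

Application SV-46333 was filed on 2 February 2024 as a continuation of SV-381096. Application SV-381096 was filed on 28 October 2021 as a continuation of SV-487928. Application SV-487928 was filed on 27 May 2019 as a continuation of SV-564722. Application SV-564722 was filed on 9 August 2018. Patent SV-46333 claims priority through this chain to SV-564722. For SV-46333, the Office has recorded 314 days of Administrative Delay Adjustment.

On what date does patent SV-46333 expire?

2038-06-19

Earliest priority filing: 9 August 2018.
Base term: 9 August 2018 + 19 years → 9 August 2037.
Administrative Delay Adjustment: +314 days → 19 June 2038.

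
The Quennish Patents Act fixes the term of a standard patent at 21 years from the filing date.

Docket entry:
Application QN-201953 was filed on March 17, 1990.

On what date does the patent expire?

Filing date + 21 years → 17 March 2011.

2011-03-17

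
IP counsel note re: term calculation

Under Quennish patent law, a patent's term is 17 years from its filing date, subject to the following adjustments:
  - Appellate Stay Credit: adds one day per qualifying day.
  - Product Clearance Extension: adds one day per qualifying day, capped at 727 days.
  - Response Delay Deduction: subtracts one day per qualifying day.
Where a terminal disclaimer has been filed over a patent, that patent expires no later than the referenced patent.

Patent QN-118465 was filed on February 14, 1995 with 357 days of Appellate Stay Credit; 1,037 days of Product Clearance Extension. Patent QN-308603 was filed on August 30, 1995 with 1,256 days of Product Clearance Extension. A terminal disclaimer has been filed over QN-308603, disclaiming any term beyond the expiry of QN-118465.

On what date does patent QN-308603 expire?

2014-08-27

Natural term of QN-308603:
  Base: filing + 17 years → 30 August 2012.
  Product Clearance Extension: 1256 days claimed exceeds the 727-day cap, so +727 days → 27 August 2014.
Expiry of referenced patent QN-118465:
  Base: filing + 17 years → 14 February 2012.
  Appellate Stay Credit: +357 days → 5 February 2013.
  Product Clearance Extension: 1037 days claimed exceeds the 727-day cap, so +727 days → 2 February 2015.
Terminal disclaimer: QN-308603 expires on the earlier of 27 August 2014 and 2 February 2015.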